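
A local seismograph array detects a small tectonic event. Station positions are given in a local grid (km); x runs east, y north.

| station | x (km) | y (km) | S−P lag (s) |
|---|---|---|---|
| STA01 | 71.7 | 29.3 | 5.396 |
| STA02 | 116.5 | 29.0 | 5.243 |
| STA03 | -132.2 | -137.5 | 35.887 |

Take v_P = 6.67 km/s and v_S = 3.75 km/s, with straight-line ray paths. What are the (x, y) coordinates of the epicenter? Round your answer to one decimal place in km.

Distance from S−P lag: d = Δt · v_P v_S / (v_P − v_S) = Δt · (6.67·3.75)/(6.67−3.75) ≈ 8.5659·Δt.
So d_STA01 = 46.22, d_STA02 = 44.91, d_STA03 = 307.41 km.
Circle about each station: (x − 71.7)² + (y − 29.3)² = 46.22²; (x − 116.5)² + (y − 29.0)² = 44.91²; (x + 132.2)² + (y + 137.5)² = 307.41².
Subtracting pairs of circle equations eliminates x²+y² and gives linear equations (the radical axes):
89.6 x − 0.6 y = 8533.25
-407.8 x − 333.6 y = -61980.91
Solving the 2×2 system: x ≈ 95.7, y ≈ 68.8 km.

95.7 km east, 68.8 km north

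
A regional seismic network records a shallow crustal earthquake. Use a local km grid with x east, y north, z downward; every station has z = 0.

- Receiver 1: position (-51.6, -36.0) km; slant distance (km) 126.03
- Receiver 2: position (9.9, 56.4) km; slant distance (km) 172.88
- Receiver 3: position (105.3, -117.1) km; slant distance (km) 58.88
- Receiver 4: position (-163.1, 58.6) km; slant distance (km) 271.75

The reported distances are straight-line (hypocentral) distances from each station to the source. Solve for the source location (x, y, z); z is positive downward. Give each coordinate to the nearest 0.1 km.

x ≈ 48.3 km, y ≈ -111.6 km, depth ≈ 13.7 km

Each station gives a sphere (x−x_i)² + (y−y_i)² + z² = d_i² (stations at z=0).
Subtracting the Receiver 1 sphere from Receiver 2 and Receiver 3: z² cancels, leaving linear equations in x and y:
123.0 x + 184.8 y = -14683.52
313.8 x − 162.2 y = 33258.65
Solving: x ≈ 48.300, y ≈ -111.604 km (keep extra digits for the depth step; rounded: 48.3, -111.6).
Then from the Receiver 1 sphere: z² = 126.03² − (x + 51.6)² − (y + 36.0)² with x = 48.300, y = -111.604, so z ≈ 13.696 ≈ 13.7 km.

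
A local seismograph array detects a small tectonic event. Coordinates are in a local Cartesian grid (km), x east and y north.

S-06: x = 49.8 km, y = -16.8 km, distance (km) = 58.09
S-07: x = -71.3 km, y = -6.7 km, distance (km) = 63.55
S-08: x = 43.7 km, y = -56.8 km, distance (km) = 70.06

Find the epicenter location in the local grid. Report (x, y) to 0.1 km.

(-7.8, -9.3)

Circle about each station: (x − 49.8)² + (y + 16.8)² = 58.09²; (x + 71.3)² + (y + 6.7)² = 63.55²; (x − 43.7)² + (y + 56.8)² = 70.06².
Subtracting the S-06 equation from the S-07 and S-08 equations removes the quadratic terms:
-242.2 x + 20.2 y = 1702.15
-12.2 x − 80.0 y = 839.69
Solving the 2×2 system: x ≈ -7.8, y ≈ -9.3 km.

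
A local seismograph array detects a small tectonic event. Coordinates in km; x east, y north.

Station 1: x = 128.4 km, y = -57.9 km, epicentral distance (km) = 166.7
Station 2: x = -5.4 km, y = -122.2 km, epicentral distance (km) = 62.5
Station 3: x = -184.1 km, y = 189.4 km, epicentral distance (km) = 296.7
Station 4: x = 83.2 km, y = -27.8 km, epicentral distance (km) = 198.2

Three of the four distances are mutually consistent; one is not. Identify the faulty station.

Solve using three stations at a time. Using Station 1, Station 2, Station 3 (subtract circle equations pairwise → linear system) gives (x, y) ≈ (-38.0, -68.8).
Distances from that point to each station vs reported:
  Station 1: calculated 166.7 vs reported 166.7 → residual 0.0 km
  Station 2: calculated 62.5 vs reported 62.5 → residual 0.0 km
  Station 3: calculated 296.7 vs reported 296.7 → residual 0.0 km
  Station 4: calculated 127.9 vs reported 198.2 → residual 70.3 km
Station 1, Station 2, Station 3 are mutually consistent (residuals ≈ 0); Station 4 is off by 70.3 km.

Station 4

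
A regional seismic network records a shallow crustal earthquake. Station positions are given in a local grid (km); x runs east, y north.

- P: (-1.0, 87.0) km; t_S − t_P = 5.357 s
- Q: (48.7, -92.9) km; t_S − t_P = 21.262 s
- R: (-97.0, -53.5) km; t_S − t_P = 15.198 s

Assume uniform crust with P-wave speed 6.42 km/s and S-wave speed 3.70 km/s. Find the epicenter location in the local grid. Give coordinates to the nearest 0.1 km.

(-43.8, 68.1)

Distance from S−P lag: d = Δt · v_P v_S / (v_P − v_S) = Δt · (6.42·3.70)/(6.42−3.70) ≈ 8.7331·Δt.
So d_P = 46.78, d_Q = 185.68, d_R = 132.73 km.
Circle about each station: (x + 1.0)² + (y − 87.0)² = 46.78²; (x − 48.7)² + (y + 92.9)² = 185.68²; (x + 97.0)² + (y + 53.5)² = 132.73².
Subtracting pairs of circle equations eliminates x²+y² and gives linear equations (the radical axes):
99.4 x − 359.8 y = -28856.59
-192.0 x − 281.0 y = -10727.63
Solving the 2×2 system: x ≈ -43.8, y ≈ 68.1 km.
Check against P (with the unrounded x, y): √((x + 1.0)²+(y − 87.0)²) = 46.78 ≈ 46.78 km. ✓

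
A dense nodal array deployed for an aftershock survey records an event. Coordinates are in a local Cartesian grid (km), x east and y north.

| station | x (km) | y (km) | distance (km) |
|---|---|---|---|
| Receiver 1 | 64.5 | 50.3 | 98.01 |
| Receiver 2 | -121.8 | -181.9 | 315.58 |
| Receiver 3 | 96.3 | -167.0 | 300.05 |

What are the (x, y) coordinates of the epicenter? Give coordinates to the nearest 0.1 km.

-10.5 km east, 113.4 km north

Circle about each station: (x − 64.5)² + (y − 50.3)² = 98.01²; (x + 121.8)² + (y + 181.9)² = 315.58²; (x − 96.3)² + (y + 167.0)² = 300.05².
Subtracting pairs of circle equations eliminates x²+y² and gives linear equations (the radical axes):
-372.6 x − 464.4 y = -48752.27
63.6 x − 434.6 y = -49951.69
Solving the 2×2 system: x ≈ -10.5, y ≈ 113.4 km.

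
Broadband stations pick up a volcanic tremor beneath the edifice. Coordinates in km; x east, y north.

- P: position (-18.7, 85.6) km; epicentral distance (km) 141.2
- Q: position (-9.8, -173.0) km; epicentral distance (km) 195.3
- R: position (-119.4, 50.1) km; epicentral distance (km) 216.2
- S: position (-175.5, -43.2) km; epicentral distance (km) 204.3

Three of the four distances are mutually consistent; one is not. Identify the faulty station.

Solve using three stations at a time. Using P, Q, R (subtract circle equations pairwise → linear system) gives (x, y) ≈ (89.7, -4.9).
Distances from that point to each station vs reported:
  P: calculated 141.2 vs reported 141.2 → residual 0.0 km
  Q: calculated 195.3 vs reported 195.3 → residual 0.0 km
  R: calculated 216.2 vs reported 216.2 → residual 0.0 km
  S: calculated 267.9 vs reported 204.3 → residual 63.6 km
P, Q, R are mutually consistent (residuals ≈ 0); S is off by 63.6 km.

S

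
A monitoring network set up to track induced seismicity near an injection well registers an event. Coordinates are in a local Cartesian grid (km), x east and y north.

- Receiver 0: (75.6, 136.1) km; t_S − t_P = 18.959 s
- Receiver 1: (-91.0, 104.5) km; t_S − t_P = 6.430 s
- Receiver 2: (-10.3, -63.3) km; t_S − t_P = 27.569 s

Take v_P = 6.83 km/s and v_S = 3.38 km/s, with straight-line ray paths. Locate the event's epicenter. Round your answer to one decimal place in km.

Distance from S−P lag: d = Δt · v_P v_S / (v_P − v_S) = Δt · (6.83·3.38)/(6.83−3.38) ≈ 6.6914·Δt.
So d_Receiver 0 = 126.86, d_Receiver 1 = 43.03, d_Receiver 2 = 184.48 km.
Circle about each station: (x − 75.6)² + (y − 136.1)² = 126.86²; (x + 91.0)² + (y − 104.5)² = 43.03²; (x + 10.3)² + (y + 63.3)² = 184.48².
Subtracting the Receiver 0 equation from the Receiver 1 and Receiver 2 equations removes the quadratic terms:
-333.2 x − 63.2 y = 9204.56
-171.8 x − 398.8 y = -38065.00
Solving the 2×2 system: x ≈ -49.8, y ≈ 116.9 km.

x ≈ -49.8 km, y ≈ 116.9 km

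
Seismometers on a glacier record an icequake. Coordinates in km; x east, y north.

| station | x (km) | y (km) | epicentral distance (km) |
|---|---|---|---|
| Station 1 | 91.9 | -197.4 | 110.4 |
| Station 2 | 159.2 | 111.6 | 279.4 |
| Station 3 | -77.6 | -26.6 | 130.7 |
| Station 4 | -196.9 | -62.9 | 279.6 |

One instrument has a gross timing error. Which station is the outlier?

Solve using three stations at a time. Using Station 1, Station 2, Station 3 (subtract circle equations pairwise → linear system) gives (x, y) ≈ (9.3, -124.2).
Distances from that point to each station vs reported:
  Station 1: calculated 110.4 vs reported 110.4 → residual 0.0 km
  Station 2: calculated 279.4 vs reported 279.4 → residual 0.0 km
  Station 3: calculated 130.7 vs reported 130.7 → residual 0.0 km
  Station 4: calculated 215.1 vs reported 279.6 → residual 64.5 km
Station 1, Station 2, Station 3 are mutually consistent (residuals ≈ 0); Station 4 is off by 64.5 km.

Station 4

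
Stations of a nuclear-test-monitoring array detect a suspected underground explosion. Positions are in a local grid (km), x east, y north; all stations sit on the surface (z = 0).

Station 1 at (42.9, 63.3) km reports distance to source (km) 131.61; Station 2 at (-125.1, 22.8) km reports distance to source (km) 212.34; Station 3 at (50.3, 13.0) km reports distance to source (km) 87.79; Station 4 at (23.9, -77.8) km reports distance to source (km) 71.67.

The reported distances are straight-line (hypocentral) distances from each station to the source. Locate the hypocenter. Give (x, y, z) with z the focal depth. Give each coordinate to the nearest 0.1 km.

Each station gives a sphere (x−x_i)² + (y−y_i)² + z² = d_i² (stations at z=0).
Subtracting the Station 1 sphere from Station 2 and Station 3: z² cancels, leaving linear equations in x and y:
-336.0 x − 81.0 y = -17444.53
14.8 x − 100.6 y = 6465.90
Solving: x ≈ 65.104, y ≈ -54.695 km (keep extra digits for the depth step; rounded: 65.1, -54.7).
Then from the Station 1 sphere: z² = 131.61² − (x − 42.9)² − (y − 63.3)² with x = 65.104, y = -54.695, so z ≈ 53.901 ≈ 53.9 km.
Check against Station 4 (with the unrounded solution): distance 71.67 ≈ 71.67 km. ✓

x ≈ 65.1 km, y ≈ -54.7 km, depth ≈ 53.9 km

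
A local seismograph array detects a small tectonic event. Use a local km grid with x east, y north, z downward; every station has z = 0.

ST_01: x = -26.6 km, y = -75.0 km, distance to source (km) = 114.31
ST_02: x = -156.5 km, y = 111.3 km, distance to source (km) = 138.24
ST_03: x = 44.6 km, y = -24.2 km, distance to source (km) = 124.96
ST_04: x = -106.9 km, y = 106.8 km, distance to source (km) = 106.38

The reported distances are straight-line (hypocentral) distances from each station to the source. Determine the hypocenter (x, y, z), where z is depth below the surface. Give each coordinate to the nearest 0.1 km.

x ≈ -60.9 km, y ≈ 23.3 km, depth ≈ 47.2 km

Each station gives a sphere (x−x_i)² + (y−y_i)² + z² = d_i² (stations at z=0).
Subtracting the ST_01 sphere from ST_02 and ST_03: z² cancels, leaving linear equations in x and y:
-259.8 x + 372.6 y = 24503.86
142.4 x + 101.6 y = -6305.99
Solving: x ≈ -60.906, y ≈ 23.297 km (keep extra digits for the depth step; rounded: -60.9, 23.3).
Then from the ST_01 sphere: z² = 114.31² − (x + 26.6)² − (y + 75.0)² with x = -60.906, y = 23.297, so z ≈ 47.197 ≈ 47.2 km.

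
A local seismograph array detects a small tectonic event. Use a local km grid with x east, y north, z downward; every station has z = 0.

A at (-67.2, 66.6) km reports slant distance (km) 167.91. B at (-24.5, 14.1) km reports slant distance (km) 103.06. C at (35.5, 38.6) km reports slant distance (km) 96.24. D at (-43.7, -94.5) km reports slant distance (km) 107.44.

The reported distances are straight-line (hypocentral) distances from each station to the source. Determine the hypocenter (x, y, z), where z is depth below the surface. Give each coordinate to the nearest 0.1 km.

Each station gives a sphere (x−x_i)² + (y−y_i)² + z² = d_i² (stations at z=0).
Subtracting the A sphere from B and C: z² cancels, leaving linear equations in x and y:
85.4 x − 105.0 y = 9420.06
205.4 x − 56.0 y = 12730.44
Solving: x ≈ 48.209, y ≈ -50.505 km (keep extra digits for the depth step; rounded: 48.2, -50.5).
Then from the A sphere: z² = 167.91² − (x + 67.2)² − (y − 66.6)² with x = 48.209, y = -50.505, so z ≈ 34.073 ≈ 34.1 km.
Check against D (with the unrounded solution): distance 107.44 ≈ 107.44 km. ✓

(48.2, -50.5, 34.1)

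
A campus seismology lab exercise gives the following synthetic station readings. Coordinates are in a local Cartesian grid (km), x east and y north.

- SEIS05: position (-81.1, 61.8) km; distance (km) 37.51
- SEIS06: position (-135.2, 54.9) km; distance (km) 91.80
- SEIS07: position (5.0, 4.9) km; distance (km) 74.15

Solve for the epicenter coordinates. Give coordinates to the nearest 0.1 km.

x ≈ -43.6 km, y ≈ 60.9 km

Circle about each station: (x + 81.1)² + (y − 61.8)² = 37.51²; (x + 135.2)² + (y − 54.9)² = 91.80²; (x − 5.0)² + (y − 4.9)² = 74.15².
Subtracting the SEIS05 equation from the SEIS06 and SEIS07 equations removes the quadratic terms:
-108.2 x − 13.8 y = 3876.36
172.2 x − 113.8 y = -14438.66
Solving the 2×2 system: x ≈ -43.6, y ≈ 60.9 km.
Check against SEIS05 (with the unrounded x, y): √((x + 81.1)²+(y − 61.8)²) = 37.52 ≈ 37.51 km. ✓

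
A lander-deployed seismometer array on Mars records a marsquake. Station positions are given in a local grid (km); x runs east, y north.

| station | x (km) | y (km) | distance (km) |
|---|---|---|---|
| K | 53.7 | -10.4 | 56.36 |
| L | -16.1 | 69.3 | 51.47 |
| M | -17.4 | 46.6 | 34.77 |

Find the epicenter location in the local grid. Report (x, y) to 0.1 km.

Circle about each station: (x − 53.7)² + (y + 10.4)² = 56.36²; (x + 16.1)² + (y − 69.3)² = 51.47²; (x + 17.4)² + (y − 46.6)² = 34.77².
Subtracting the K equation from the L and M equations removes the quadratic terms:
-139.6 x + 159.4 y = 2597.14
-142.2 x + 114.0 y = 1449.97
Solving the 2×2 system: x ≈ 9.6, y ≈ 24.7 km.

(9.6, 24.7)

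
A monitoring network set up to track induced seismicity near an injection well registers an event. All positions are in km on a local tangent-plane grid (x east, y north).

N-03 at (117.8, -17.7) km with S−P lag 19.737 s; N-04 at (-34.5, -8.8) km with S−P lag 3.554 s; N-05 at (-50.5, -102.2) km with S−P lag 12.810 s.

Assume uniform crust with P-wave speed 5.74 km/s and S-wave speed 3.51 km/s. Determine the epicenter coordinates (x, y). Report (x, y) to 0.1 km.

(-57.8, 13.3)

Distance from S−P lag: d = Δt · v_P v_S / (v_P − v_S) = Δt · (5.74·3.51)/(5.74−3.51) ≈ 9.0347·Δt.
So d_N-03 = 178.32, d_N-04 = 32.11, d_N-05 = 115.73 km.
Circle about each station: (x − 117.8)² + (y + 17.7)² = 178.32²; (x + 34.5)² + (y + 8.8)² = 32.11²; (x + 50.5)² + (y + 102.2)² = 115.73².
Subtracting the N-03 equation from the N-04 and N-05 equations removes the quadratic terms:
-304.6 x + 17.8 y = 17844.53
-336.6 x − 169.0 y = 17209.55
Solving the 2×2 system: x ≈ -57.8, y ≈ 13.3 km.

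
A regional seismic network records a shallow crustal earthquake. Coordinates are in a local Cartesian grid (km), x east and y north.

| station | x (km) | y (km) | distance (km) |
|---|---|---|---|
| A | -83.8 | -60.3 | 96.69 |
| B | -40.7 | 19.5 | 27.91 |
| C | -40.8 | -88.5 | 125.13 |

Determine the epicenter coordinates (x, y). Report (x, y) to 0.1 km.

x ≈ -64.3 km, y ≈ 34.4 km

Circle about each station: (x + 83.8)² + (y + 60.3)² = 96.69²; (x + 40.7)² + (y − 19.5)² = 27.91²; (x + 40.8)² + (y + 88.5)² = 125.13².
Subtracting the A equation from the B and C equations removes the quadratic terms:
86.2 x + 159.6 y = -51.80
86.0 x − 56.4 y = -7470.20
Solving the 2×2 system: x ≈ -64.3, y ≈ 34.4 km.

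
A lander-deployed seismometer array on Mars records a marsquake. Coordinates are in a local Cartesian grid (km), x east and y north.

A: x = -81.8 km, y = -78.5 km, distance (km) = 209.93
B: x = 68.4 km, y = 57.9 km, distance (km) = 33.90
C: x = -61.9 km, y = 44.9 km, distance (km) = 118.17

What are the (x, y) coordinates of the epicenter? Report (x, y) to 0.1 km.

Circle about each station: (x + 81.8)² + (y + 78.5)² = 209.93²; (x − 68.4)² + (y − 57.9)² = 33.90²; (x + 61.9)² + (y − 44.9)² = 118.17².
Subtracting the A equation from the B and C equations removes the quadratic terms:
300.4 x + 272.8 y = 38098.87
39.8 x + 246.8 y = 23100.59
Solving the 2×2 system: x ≈ 49.0, y ≈ 85.7 km.

x ≈ 49.0 km, y ≈ 85.7 km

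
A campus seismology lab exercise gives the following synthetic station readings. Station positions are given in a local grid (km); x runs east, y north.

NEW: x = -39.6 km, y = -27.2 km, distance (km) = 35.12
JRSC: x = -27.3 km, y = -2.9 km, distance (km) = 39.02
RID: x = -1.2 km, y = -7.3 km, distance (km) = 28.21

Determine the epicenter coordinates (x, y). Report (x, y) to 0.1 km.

Circle about each station: (x + 39.6)² + (y + 27.2)² = 35.12²; (x + 27.3)² + (y + 2.9)² = 39.02²; (x + 1.2)² + (y + 7.3)² = 28.21².
Subtracting pairs of circle equations eliminates x²+y² and gives linear equations (the radical axes):
24.6 x + 48.6 y = -1843.45
76.8 x + 39.8 y = -1815.66
Solving the 2×2 system: x ≈ -5.4, y ≈ -35.2 km.
Check against NEW (with the unrounded x, y): √((x + 39.6)²+(y + 27.2)²) = 35.12 ≈ 35.12 km. ✓

-5.4 km east, -35.2 km north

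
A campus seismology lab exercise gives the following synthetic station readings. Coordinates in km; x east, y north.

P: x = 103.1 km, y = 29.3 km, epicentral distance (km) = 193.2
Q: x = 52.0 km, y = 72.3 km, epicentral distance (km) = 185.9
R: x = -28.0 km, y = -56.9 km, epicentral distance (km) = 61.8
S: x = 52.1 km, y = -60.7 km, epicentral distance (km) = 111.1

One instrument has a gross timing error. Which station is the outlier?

Solve using three stations at a time. Using P, Q, S (subtract circle equations pairwise → linear system) gives (x, y) ≈ (-57.7, -77.8).
Distances from that point to each station vs reported:
  P: calculated 193.2 vs reported 193.2 → residual 0.0 km
  Q: calculated 185.9 vs reported 185.9 → residual 0.0 km
  R: calculated 36.4 vs reported 61.8 → residual 25.4 km
  S: calculated 111.2 vs reported 111.1 → residual 0.1 km
P, Q, S are mutually consistent (residuals ≈ 0); R is off by 25.4 km.

R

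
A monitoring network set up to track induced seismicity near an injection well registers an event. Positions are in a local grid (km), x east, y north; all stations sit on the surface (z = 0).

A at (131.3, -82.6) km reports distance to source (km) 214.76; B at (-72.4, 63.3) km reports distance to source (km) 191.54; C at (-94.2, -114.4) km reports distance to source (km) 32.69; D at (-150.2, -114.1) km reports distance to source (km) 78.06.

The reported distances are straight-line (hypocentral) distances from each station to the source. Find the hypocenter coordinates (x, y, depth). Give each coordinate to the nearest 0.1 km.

Each station gives a sphere (x−x_i)² + (y−y_i)² + z² = d_i² (stations at z=0).
Subtracting the A sphere from B and C: z² cancels, leaving linear equations in x and y:
-407.4 x + 291.8 y = -5379.51
-451.0 x − 63.6 y = 42951.77
Solving: x ≈ -77.398, y ≈ -126.496 km (keep extra digits for the depth step; rounded: -77.4, -126.5).
Then from the A sphere: z² = 214.76² − (x − 131.3)² − (y + 82.6)² with x = -77.398, y = -126.496, so z ≈ 25.301 ≈ 25.3 km.
Check against D (with the unrounded solution): distance 78.06 ≈ 78.06 km. ✓

x ≈ -77.4 km, y ≈ -126.5 km, depth ≈ 25.3 km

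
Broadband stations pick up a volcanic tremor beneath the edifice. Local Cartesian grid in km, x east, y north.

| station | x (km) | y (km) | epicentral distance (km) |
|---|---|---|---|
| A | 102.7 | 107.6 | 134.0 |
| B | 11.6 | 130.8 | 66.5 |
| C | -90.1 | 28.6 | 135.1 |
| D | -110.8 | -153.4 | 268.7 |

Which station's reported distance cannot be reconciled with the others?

A

Solve using three stations at a time. Using B, C, D (subtract circle equations pairwise → linear system) gives (x, y) ≈ (38.5, 70.0).
Distances from that point to each station vs reported:
  A: calculated 74.4 vs reported 134.0 → residual 59.6 km
  B: calculated 66.5 vs reported 66.5 → residual 0.0 km
  C: calculated 135.1 vs reported 135.1 → residual 0.0 km
  D: calculated 268.7 vs reported 268.7 → residual 0.0 km
B, C, D are mutually consistent (residuals ≈ 0); A is off by 59.6 km.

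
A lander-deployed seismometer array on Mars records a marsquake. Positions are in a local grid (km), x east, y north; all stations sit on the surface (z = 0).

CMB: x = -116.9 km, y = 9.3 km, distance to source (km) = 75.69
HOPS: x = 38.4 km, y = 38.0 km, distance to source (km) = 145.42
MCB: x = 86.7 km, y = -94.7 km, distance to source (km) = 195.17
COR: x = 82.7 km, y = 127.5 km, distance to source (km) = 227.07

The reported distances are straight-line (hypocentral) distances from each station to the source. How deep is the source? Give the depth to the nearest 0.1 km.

Each station gives a sphere (x−x_i)² + (y−y_i)² + z² = d_i² (stations at z=0).
Subtracting the CMB sphere from HOPS and MCB: z² cancels, leaving linear equations in x and y:
310.6 x + 57.4 y = -26251.54
407.2 x − 208.0 y = -29629.47
Solving: x ≈ -81.396, y ≈ -16.899 km (keep extra digits for the depth step; rounded: -81.4, -16.9).
Then from the CMB sphere: z² = 75.69² − (x + 116.9)² − (y − 9.3)² with x = -81.396, y = -16.899, so z ≈ 61.498 ≈ 61.5 km.
Check against COR (with the unrounded solution): distance 227.07 ≈ 227.07 km. ✓

z ≈ 61.5 km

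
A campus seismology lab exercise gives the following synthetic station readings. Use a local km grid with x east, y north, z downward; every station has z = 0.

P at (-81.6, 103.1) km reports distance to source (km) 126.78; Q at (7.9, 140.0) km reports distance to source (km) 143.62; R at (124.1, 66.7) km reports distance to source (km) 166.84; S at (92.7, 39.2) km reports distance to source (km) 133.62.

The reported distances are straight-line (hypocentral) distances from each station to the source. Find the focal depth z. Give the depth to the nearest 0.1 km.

69.5 km

Each station gives a sphere (x−x_i)² + (y−y_i)² + z² = d_i² (stations at z=0).
Subtracting the P sphere from Q and R: z² cancels, leaving linear equations in x and y:
179.0 x + 73.8 y = -2179.30
411.4 x − 72.8 y = -9200.89
Solving: x ≈ -19.305, y ≈ 17.293 km (keep extra digits for the depth step; rounded: -19.3, 17.3).
Then from the P sphere: z² = 126.78² − (x + 81.6)² − (y − 103.1)² with x = -19.305, y = 17.293, so z ≈ 69.496 ≈ 69.5 km.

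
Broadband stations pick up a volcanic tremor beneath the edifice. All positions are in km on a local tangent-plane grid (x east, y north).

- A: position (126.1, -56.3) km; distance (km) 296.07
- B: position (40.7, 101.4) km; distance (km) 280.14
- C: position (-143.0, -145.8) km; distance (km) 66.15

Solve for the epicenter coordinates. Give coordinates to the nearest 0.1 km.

-168.6 km east, -84.8 km north

Circle about each station: (x − 126.1)² + (y + 56.3)² = 296.07²; (x − 40.7)² + (y − 101.4)² = 280.14²; (x + 143.0)² + (y + 145.8)² = 66.15².
Subtracting the A equation from the B and C equations removes the quadratic terms:
-170.8 x + 315.4 y = 2046.58
-538.2 x − 179.0 y = 105917.36
Solving the 2×2 system: x ≈ -168.6, y ≈ -84.8 km.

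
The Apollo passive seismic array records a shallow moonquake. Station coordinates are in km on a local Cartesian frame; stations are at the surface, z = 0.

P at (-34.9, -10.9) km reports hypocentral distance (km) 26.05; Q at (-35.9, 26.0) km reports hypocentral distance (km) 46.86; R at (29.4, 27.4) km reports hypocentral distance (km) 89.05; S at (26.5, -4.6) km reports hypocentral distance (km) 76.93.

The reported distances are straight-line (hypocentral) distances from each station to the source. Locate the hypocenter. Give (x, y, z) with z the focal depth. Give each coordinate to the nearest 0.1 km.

x ≈ -46.3 km, y ≈ -13.3 km, depth ≈ 23.3 km

Each station gives a sphere (x−x_i)² + (y−y_i)² + z² = d_i² (stations at z=0).
Subtracting the P sphere from Q and R: z² cancels, leaving linear equations in x and y:
-2.0 x + 73.8 y = -889.27
128.6 x + 76.6 y = -6973.00
Solving: x ≈ -46.298, y ≈ -13.304 km (keep extra digits for the depth step; rounded: -46.3, -13.3).
Then from the P sphere: z² = 26.05² − (x + 34.9)² − (y + 10.9)² with x = -46.298, y = -13.304, so z ≈ 23.300 ≈ 23.3 km.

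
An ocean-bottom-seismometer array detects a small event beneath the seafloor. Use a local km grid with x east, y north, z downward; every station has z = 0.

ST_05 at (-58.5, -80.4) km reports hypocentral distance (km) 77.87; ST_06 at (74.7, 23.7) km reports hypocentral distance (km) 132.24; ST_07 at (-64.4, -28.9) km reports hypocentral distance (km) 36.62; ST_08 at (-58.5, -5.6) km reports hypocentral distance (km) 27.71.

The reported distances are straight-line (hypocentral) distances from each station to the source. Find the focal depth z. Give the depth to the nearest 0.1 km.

Each station gives a sphere (x−x_i)² + (y−y_i)² + z² = d_i² (stations at z=0).
Subtracting the ST_05 sphere from ST_06 and ST_07: z² cancels, leaving linear equations in x and y:
266.4 x + 208.2 y = -15168.31
-11.8 x + 103.0 y = -181.13
Solving: x ≈ -50.998, y ≈ -7.601 km (keep extra digits for the depth step; rounded: -51.0, -7.6).
Then from the ST_05 sphere: z² = 77.87² − (x + 58.5)² − (y + 80.4)² with x = -50.998, y = -7.601, so z ≈ 26.604 ≈ 26.6 km.

depth ≈ 26.6 km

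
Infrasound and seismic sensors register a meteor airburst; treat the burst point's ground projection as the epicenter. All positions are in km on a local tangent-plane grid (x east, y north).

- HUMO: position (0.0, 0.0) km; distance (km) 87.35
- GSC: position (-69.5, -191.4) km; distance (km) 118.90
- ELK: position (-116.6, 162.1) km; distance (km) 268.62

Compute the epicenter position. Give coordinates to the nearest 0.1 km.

x ≈ -14.1 km, y ≈ -86.2 km

Circle about each station: x² + y² = 87.35²; (x + 69.5)² + (y + 191.4)² = 118.90²; (x + 116.6)² + (y − 162.1)² = 268.62².
Subtracting the HUMO equation from the GSC and ELK equations removes the quadratic terms:
-139.0 x − 382.8 y = 34957.02
-233.2 x + 324.2 y = -24654.71
Solving the 2×2 system: x ≈ -14.1, y ≈ -86.2 km.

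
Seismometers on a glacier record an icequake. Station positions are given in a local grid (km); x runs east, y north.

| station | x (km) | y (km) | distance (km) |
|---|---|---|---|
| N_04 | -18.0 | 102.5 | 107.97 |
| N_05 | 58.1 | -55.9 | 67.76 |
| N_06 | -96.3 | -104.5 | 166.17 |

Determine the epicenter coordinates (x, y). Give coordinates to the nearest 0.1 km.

Circle about each station: (x + 18.0)² + (y − 102.5)² = 107.97²; (x − 58.1)² + (y + 55.9)² = 67.76²; (x + 96.3)² + (y + 104.5)² = 166.17².
Subtracting the N_04 equation from the N_05 and N_06 equations removes the quadratic terms:
152.2 x − 316.8 y = 2736.27
-156.6 x − 414.0 y = -6591.26
Solving the 2×2 system: x ≈ 28.6, y ≈ 5.1 km.
Check against N_04 (with the unrounded x, y): √((x + 18.0)²+(y − 102.5)²) = 107.97 ≈ 107.97 km. ✓

(28.6, 5.1)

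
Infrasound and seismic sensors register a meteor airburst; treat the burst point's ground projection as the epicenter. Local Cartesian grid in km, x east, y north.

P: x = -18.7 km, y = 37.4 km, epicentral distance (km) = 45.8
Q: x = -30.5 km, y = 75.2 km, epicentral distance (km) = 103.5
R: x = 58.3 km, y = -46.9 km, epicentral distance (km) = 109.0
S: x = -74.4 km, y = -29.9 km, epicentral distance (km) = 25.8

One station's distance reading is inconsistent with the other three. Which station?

P

Solve using three stations at a time. Using Q, R, S (subtract circle equations pairwise → linear system) gives (x, y) ≈ (-48.8, -26.7).
Distances from that point to each station vs reported:
  P: calculated 70.8 vs reported 45.8 → residual 25.0 km
  Q: calculated 103.5 vs reported 103.5 → residual 0.0 km
  R: calculated 109.0 vs reported 109.0 → residual 0.0 km
  S: calculated 25.8 vs reported 25.8 → residual 0.0 km
Q, R, S are mutually consistent (residuals ≈ 0); P is off by 25.0 km.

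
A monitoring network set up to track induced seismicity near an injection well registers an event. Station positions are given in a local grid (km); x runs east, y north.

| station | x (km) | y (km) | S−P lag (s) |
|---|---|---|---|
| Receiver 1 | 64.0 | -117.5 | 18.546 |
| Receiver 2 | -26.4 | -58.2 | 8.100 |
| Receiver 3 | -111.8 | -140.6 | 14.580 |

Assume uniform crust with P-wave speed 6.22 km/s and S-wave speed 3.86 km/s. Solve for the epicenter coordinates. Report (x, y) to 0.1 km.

(-80.1, 4.3)

Distance from S−P lag: d = Δt · v_P v_S / (v_P − v_S) = Δt · (6.22·3.86)/(6.22−3.86) ≈ 10.1734·Δt.
So d_Receiver 1 = 188.68, d_Receiver 2 = 82.40, d_Receiver 3 = 148.33 km.
Circle about each station: (x − 64.0)² + (y + 117.5)² = 188.68²; (x + 26.4)² + (y + 58.2)² = 82.40²; (x + 111.8)² + (y + 140.6)² = 148.33².
Subtracting the Receiver 1 equation from the Receiver 2 and Receiver 3 equations removes the quadratic terms:
-180.8 x + 118.6 y = 14992.33
-351.6 x − 46.2 y = 27963.70
Solving the 2×2 system: x ≈ -80.1, y ≈ 4.3 km.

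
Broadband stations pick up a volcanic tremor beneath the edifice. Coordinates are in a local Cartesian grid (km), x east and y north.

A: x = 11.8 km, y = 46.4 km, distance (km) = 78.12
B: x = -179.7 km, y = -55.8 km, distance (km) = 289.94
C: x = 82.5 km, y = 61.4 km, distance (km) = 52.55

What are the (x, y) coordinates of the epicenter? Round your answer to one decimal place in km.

(59.2, 108.5)

Circle about each station: (x − 11.8)² + (y − 46.4)² = 78.12²; (x + 179.7)² + (y + 55.8)² = 289.94²; (x − 82.5)² + (y − 61.4)² = 52.55².
Subtracting pairs of circle equations eliminates x²+y² and gives linear equations (the radical axes):
-383.0 x − 204.4 y = -44848.94
141.4 x + 30.0 y = 11625.24
Solving the 2×2 system: x ≈ 59.2, y ≈ 108.5 km.
Check against A (with the unrounded x, y): √((x − 11.8)²+(y − 46.4)²) = 78.12 ≈ 78.12 km. ✓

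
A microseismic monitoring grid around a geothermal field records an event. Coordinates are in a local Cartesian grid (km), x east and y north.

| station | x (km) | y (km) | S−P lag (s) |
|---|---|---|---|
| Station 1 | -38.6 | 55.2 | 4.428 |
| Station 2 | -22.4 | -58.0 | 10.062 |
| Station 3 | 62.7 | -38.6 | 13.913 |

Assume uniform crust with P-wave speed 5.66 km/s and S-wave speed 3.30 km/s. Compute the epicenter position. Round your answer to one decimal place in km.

Distance from S−P lag: d = Δt · v_P v_S / (v_P − v_S) = Δt · (5.66·3.30)/(5.66−3.30) ≈ 7.9144·Δt.
So d_Station 1 = 35.04, d_Station 2 = 79.63, d_Station 3 = 110.11 km.
Circle about each station: (x + 38.6)² + (y − 55.2)² = 35.04²; (x + 22.4)² + (y + 58.0)² = 79.63²; (x − 62.7)² + (y + 38.6)² = 110.11².
Subtracting the Station 1 equation from the Station 2 and Station 3 equations removes the quadratic terms:
32.4 x − 226.4 y = -5784.38
202.6 x − 187.6 y = -10012.16
Solving the 2×2 system: x ≈ -29.7, y ≈ 21.3 km.

(-29.7, 21.3)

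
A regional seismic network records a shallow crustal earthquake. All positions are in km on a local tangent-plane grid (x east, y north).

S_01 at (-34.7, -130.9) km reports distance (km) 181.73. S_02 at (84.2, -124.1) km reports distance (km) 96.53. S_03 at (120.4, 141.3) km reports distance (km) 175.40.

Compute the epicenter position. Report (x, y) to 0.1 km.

x ≈ 119.1 km, y ≈ -34.1 km

Circle about each station: (x + 34.7)² + (y + 130.9)² = 181.73²; (x − 84.2)² + (y + 124.1)² = 96.53²; (x − 120.4)² + (y − 141.3)² = 175.40².
Subtracting the S_01 equation from the S_02 and S_03 equations removes the quadratic terms:
237.8 x + 13.6 y = 27859.30
310.2 x + 544.4 y = 18383.58
Solving the 2×2 system: x ≈ 119.1, y ≈ -34.1 km.
Check against S_01 (with the unrounded x, y): √((x + 34.7)²+(y + 130.9)²) = 181.73 ≈ 181.73 km. ✓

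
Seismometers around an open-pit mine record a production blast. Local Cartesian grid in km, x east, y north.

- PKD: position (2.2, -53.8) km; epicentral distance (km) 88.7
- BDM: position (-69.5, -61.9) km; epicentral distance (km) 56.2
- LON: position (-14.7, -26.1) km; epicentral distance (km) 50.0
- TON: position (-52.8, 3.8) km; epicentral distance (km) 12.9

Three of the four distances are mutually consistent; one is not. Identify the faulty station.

Solve using three stations at a time. Using BDM, LON, TON (subtract circle equations pairwise → linear system) gives (x, y) ≈ (-60.7, -6.4).
Distances from that point to each station vs reported:
  PKD: calculated 78.7 vs reported 88.7 → residual 10.0 km
  BDM: calculated 56.2 vs reported 56.2 → residual 0.0 km
  LON: calculated 50.0 vs reported 50.0 → residual 0.0 km
  TON: calculated 12.9 vs reported 12.9 → residual 0.0 km
BDM, LON, TON are mutually consistent (residuals ≈ 0); PKD is off by 10.0 km.

PKD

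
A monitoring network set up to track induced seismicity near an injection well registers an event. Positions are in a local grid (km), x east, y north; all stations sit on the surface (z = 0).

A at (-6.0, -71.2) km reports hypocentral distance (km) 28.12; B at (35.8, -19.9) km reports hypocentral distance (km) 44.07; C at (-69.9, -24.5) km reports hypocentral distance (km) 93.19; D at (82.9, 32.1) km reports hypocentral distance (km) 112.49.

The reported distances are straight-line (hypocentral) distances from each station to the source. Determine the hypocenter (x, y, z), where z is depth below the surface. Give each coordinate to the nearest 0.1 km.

Each station gives a sphere (x−x_i)² + (y−y_i)² + z² = d_i² (stations at z=0).
Subtracting the A sphere from B and C: z² cancels, leaving linear equations in x and y:
83.6 x + 102.6 y = -4579.22
-127.8 x + 93.4 y = -7512.82
Solving: x ≈ 16.401, y ≈ -57.996 km (keep extra digits for the depth step; rounded: 16.4, -58.0).
Then from the A sphere: z² = 28.12² − (x + 6.0)² − (y + 71.2)² with x = 16.401, y = -57.996, so z ≈ 10.704 ≈ 10.7 km.

x ≈ 16.4 km, y ≈ -58.0 km, depth ≈ 10.7 km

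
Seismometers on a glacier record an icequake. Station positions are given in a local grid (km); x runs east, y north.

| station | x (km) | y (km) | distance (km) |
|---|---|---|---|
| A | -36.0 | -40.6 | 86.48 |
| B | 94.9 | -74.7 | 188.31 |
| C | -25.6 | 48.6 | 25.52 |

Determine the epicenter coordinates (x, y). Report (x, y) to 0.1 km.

Circle about each station: (x + 36.0)² + (y + 40.6)² = 86.48²; (x − 94.9)² + (y + 74.7)² = 188.31²; (x + 25.6)² + (y − 48.6)² = 25.52².
Subtracting pairs of circle equations eliminates x²+y² and gives linear equations (the radical axes):
261.8 x − 68.2 y = -16340.13
20.8 x + 178.4 y = 6900.48
Solving the 2×2 system: x ≈ -50.8, y ≈ 44.6 km.
Check against A (with the unrounded x, y): √((x + 36.0)²+(y + 40.6)²) = 86.48 ≈ 86.48 km. ✓

(-50.8, 44.6)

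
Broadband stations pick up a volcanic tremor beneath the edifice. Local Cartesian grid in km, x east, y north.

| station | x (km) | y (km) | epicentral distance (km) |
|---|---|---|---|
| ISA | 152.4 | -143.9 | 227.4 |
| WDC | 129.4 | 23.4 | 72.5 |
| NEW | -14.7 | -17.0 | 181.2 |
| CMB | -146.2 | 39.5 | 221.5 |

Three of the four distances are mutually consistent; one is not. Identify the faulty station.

NEW

Solve using three stations at a time. Using ISA, WDC, CMB (subtract circle equations pairwise → linear system) gives (x, y) ≈ (73.3, 69.3).
Distances from that point to each station vs reported:
  ISA: calculated 227.4 vs reported 227.4 → residual 0.0 km
  WDC: calculated 72.5 vs reported 72.5 → residual 0.0 km
  NEW: calculated 123.2 vs reported 181.2 → residual 58.0 km
  CMB: calculated 221.5 vs reported 221.5 → residual 0.0 km
ISA, WDC, CMB are mutually consistent (residuals ≈ 0); NEW is off by 58.0 km.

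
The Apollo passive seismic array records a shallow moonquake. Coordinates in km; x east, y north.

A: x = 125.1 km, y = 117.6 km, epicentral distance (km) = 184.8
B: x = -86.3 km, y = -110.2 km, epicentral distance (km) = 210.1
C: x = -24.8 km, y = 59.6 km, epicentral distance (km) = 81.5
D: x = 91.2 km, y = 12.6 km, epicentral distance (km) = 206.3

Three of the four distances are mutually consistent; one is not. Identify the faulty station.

A

Solve using three stations at a time. Using B, C, D (subtract circle equations pairwise → linear system) gives (x, y) ≈ (-95.8, 99.7).
Distances from that point to each station vs reported:
  A: calculated 221.7 vs reported 184.8 → residual 36.9 km
  B: calculated 210.1 vs reported 210.1 → residual 0.0 km
  C: calculated 81.6 vs reported 81.5 → residual 0.1 km
  D: calculated 206.3 vs reported 206.3 → residual 0.0 km
B, C, D are mutually consistent (residuals ≈ 0); A is off by 36.9 km.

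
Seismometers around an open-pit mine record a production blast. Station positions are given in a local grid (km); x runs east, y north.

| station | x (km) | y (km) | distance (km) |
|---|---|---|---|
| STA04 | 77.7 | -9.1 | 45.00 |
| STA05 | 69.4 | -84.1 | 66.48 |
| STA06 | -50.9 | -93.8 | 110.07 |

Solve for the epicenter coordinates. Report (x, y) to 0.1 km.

Circle about each station: (x − 77.7)² + (y + 9.1)² = 45.00²; (x − 69.4)² + (y + 84.1)² = 66.48²; (x + 50.9)² + (y + 93.8)² = 110.07².
Subtracting the STA04 equation from the STA05 and STA06 equations removes the quadratic terms:
-16.6 x − 150.0 y = 3374.48
-257.2 x − 169.4 y = -4821.25
Solving the 2×2 system: x ≈ 36.2, y ≈ -26.5 km.

36.2 km east, -26.5 km north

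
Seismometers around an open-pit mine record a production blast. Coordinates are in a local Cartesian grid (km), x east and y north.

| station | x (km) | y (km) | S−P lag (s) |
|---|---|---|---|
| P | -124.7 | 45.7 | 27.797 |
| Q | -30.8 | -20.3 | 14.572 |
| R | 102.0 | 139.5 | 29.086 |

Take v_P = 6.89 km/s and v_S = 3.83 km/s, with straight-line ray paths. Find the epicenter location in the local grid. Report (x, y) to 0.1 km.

59.5 km east, -107.7 km north

Distance from S−P lag: d = Δt · v_P v_S / (v_P − v_S) = Δt · (6.89·3.83)/(6.89−3.83) ≈ 8.6238·Δt.
So d_P = 239.71, d_Q = 125.67, d_R = 250.83 km.
Circle about each station: (x + 124.7)² + (y − 45.7)² = 239.71²; (x + 30.8)² + (y + 20.3)² = 125.67²; (x − 102.0)² + (y − 139.5)² = 250.83².
Subtracting the P equation from the Q and R equations removes the quadratic terms:
187.8 x − 132.0 y = 25390.09
453.4 x + 187.6 y = 6770.87
Solving the 2×2 system: x ≈ 59.5, y ≈ -107.7 km.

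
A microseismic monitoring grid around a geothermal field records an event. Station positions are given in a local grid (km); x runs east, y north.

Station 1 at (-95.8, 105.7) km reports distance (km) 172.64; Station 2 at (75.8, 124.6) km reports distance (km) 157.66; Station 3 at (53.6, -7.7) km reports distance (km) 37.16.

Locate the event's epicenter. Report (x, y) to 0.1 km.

Circle about each station: (x + 95.8)² + (y − 105.7)² = 172.64²; (x − 75.8)² + (y − 124.6)² = 157.66²; (x − 53.6)² + (y + 7.7)² = 37.16².
Subtracting the Station 1 equation from the Station 2 and Station 3 equations removes the quadratic terms:
343.2 x + 37.8 y = 5868.56
298.8 x − 226.8 y = 11005.82
Solving the 2×2 system: x ≈ 19.6, y ≈ -22.7 km.
Check against Station 1 (with the unrounded x, y): √((x + 95.8)²+(y − 105.7)²) = 172.64 ≈ 172.64 km. ✓

x ≈ 19.6 km, y ≈ -22.7 km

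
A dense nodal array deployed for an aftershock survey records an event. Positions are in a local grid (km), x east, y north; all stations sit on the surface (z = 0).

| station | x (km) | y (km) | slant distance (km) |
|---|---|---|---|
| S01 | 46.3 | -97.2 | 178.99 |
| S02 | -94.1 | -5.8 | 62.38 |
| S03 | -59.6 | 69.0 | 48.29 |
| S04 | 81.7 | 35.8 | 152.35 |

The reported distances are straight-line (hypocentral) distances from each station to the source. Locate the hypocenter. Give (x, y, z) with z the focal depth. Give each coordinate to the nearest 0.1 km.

x ≈ -66.4 km, y ≈ 37.2 km, depth ≈ 35.7 km

Each station gives a sphere (x−x_i)² + (y−y_i)² + z² = d_i² (stations at z=0).
Subtracting the S01 sphere from S02 and S03: z² cancels, leaving linear equations in x and y:
-280.8 x + 182.8 y = 25443.08
-211.8 x + 332.4 y = 26427.13
Solving: x ≈ -66.392, y ≈ 37.200 km (keep extra digits for the depth step; rounded: -66.4, 37.2).
Then from the S01 sphere: z² = 178.99² − (x − 46.3)² − (y + 97.2)² with x = -66.392, y = 37.200, so z ≈ 35.701 ≈ 35.7 km.
Check against S04 (with the unrounded solution): distance 152.34 ≈ 152.35 km. ✓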